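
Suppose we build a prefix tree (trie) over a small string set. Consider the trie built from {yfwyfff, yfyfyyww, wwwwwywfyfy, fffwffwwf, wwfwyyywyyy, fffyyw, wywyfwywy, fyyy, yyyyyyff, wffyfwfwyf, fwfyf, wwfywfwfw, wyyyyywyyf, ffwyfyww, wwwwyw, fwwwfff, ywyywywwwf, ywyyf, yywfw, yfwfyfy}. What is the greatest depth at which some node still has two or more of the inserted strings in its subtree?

Look for the deepest trie node that still has at least two words in its subtree.
e.g. "wwwwwywfyfy" and "wwwwyw" share the prefix "wwww" of length 4; no pair shares a longer one.
Longest shared-prefix length: 4

4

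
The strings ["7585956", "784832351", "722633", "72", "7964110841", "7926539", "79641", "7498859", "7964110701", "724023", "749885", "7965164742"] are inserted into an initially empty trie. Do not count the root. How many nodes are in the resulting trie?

54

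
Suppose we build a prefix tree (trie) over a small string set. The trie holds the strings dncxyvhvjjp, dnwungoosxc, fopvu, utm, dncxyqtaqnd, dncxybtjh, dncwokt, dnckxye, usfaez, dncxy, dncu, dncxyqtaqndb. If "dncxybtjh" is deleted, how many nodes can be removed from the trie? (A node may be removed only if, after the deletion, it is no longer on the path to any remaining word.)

4

Walk "dncxybtjh" from the leaf back toward the root, removing each node that no remaining word uses.
The suffix "btjh" (4 nodes) is used only by "dncxybtjh"; the node for "dncxy" still has the child "v", so pruning stops there.
Nodes removed: 4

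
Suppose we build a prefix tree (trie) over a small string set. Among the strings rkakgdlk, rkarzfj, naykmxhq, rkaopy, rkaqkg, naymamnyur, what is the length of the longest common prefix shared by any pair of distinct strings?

Equivalently: take the maximum, over all pairs, of their longest common prefix length.
e.g. "naykmxhq" and "naymamnyur" share the prefix "nay" of length 3; no pair shares a longer one.
Longest shared-prefix length: 3

3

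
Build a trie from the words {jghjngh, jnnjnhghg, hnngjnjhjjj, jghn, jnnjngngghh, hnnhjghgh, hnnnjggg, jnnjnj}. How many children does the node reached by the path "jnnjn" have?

3

The children of the "jnnjn" node are the distinct next characters among strings starting with "jnnjn".
Distinct next characters after "jnnjn": g, h, j.
That node has 3 child edges.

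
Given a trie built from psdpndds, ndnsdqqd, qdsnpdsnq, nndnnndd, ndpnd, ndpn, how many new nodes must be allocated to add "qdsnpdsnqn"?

"qdsnpdsnq" is already a path in the trie; the remaining "n" must be added.
So 10 − 9 = 1 new nodes.

1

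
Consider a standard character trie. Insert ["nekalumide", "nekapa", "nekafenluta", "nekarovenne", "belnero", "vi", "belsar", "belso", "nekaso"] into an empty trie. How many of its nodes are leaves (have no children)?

A leaf is a node with no children — equivalently, the end of a word that is not a proper prefix of any other stored word.
Those words: "belnero", "belsar", "belso", "nekafenluta", "nekalumide", "nekapa", "nekarovenne", "nekaso", "vi"
Leaf count: 9

9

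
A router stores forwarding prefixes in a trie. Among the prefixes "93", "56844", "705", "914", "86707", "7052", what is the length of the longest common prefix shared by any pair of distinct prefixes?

3

Look for the deepest trie node that still has at least two words in its subtree.
"705" and "7052" agree on "705" (3 characters) before diverging; nothing deeper is shared.
Longest shared-prefix length: 3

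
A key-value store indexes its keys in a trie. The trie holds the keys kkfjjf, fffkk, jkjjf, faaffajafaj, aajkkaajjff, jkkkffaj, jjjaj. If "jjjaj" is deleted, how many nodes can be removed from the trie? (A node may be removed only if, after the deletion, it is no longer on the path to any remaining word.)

4

Walk "jjjaj" from the leaf back toward the root, removing each node that no remaining word uses.
The suffix "jjaj" (4 nodes) is used only by "jjjaj"; the node for "j" still has the child "k", so pruning stops there.
Nodes removed: 4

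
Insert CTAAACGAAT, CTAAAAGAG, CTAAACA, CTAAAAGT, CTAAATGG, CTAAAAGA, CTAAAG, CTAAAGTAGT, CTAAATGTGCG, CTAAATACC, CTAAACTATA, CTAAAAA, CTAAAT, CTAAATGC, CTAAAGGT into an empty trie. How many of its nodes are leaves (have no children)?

12

A leaf is a node with no children — equivalently, the end of a word that is not a proper prefix of any other stored word.
Those words: "CTAAAAA", "CTAAAAGAG", "CTAAAAGT", "CTAAACA", "CTAAACGAAT", "CTAAACTATA", "CTAAAGGT", "CTAAAGTAGT", "CTAAATACC", "CTAAATGC", "CTAAATGG", "CTAAATGTGCG"
Leaf count: 12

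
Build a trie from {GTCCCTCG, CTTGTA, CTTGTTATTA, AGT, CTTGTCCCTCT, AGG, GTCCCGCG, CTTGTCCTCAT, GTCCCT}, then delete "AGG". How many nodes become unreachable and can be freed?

1

A node on "AGG"'s path can go only if nothing else ends at it or branches off below it.
The suffix "G" (1 node) is used only by "AGG"; the node for "AG" still has the child "T", so pruning stops there.
Nodes removed: 1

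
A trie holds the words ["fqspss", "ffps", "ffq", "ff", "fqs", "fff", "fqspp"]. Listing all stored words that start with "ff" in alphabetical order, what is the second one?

fff

Words with prefix "ff", in lexicographic order: "ff", "fff", "ffps", "ffq"
Position 2: fff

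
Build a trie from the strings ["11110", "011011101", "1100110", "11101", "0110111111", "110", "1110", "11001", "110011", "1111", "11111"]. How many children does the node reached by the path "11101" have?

0

The children of the "11101" node are the distinct next characters among strings starting with "11101".
No stored string extends past "11101".
That node has 0 child edges.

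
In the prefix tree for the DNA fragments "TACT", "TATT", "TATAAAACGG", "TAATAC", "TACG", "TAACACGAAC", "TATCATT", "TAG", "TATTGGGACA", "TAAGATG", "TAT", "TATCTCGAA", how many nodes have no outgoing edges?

A leaf is a node with no children — equivalently, the end of a word that is not a proper prefix of any other stored word.
Those words: "TAACACGAAC", "TAAGATG", "TAATAC", "TACG", "TACT", "TAG", "TATAAAACGG", "TATCATT", "TATCTCGAA", "TATTGGGACA"
Leaf count: 10

10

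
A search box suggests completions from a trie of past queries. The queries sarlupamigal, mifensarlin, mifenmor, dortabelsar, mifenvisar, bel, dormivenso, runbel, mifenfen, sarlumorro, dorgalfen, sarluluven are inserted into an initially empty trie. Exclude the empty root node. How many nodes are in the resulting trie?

77

Trace insertions, counting only characters that open a new branch:
  "sarlupamigal" → 12 new (s, a, r, l, u, p, a, m, i, g, a, l)
  "mifensarlin" → 11 new (m, i, f, e, n, s, a, r, l, i, n)
  "mifenmor" → prefix "mifen" already present; 3 new (m, o, r)
  "dortabelsar" → 11 new (d, o, r, t, a, b, e, l, s, a, r)
  "mifenvisar" → prefix "mifen" already present; 5 new (v, i, s, a, r)
  "bel" → 3 new (b, e, l)
  "dormivenso" → prefix "dor" already present; 7 new (m, i, v, e, n, s, o)
  "runbel" → 6 new (r, u, n, b, e, l)
  "mifenfen" → prefix "mifen" already present; 3 new (f, e, n)
  "sarlumorro" → prefix "sarlu" already present; 5 new (m, o, r, r, o)
  "dorgalfen" → prefix "dor" already present; 6 new (g, a, l, f, e, n)
  "sarluluven" → prefix "sarlu" already present; 5 new (l, u, v, e, n)
Total nodes = 12 + 11 + 3 + 11 + 5 + 3 + 7 + 6 + 3 + 5 + 6 + 5 = 77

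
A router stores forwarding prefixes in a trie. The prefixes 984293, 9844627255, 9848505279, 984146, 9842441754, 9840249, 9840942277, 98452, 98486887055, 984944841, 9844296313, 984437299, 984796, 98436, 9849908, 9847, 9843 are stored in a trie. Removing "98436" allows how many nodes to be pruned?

A node on "98436"'s path can go only if nothing else ends at it or branches off below it.
The suffix "6" (1 node) is used only by "98436"; "9843" is itself a stored word, so pruning stops there.
Nodes removed: 1

1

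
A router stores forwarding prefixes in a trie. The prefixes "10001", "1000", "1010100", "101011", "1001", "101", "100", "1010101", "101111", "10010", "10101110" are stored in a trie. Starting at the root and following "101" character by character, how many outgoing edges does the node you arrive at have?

Follow the path "101" to its node, then look at its outgoing edges.
Distinct next characters after "101": 0, 1.
That node has 2 child edges.

2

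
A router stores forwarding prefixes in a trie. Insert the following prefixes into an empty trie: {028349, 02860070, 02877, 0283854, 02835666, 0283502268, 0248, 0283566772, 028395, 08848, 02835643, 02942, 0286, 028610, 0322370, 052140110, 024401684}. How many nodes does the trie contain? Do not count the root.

Insert word by word; a character creates a node only if that edge doesn't already exist:
  "028349" → 6 new (0, 2, 8, 3, 4, 9)
  "02860070" → prefix "028" already present; 5 new (6, 0, 0, 7, 0)
  "02877" → prefix "028" already present; 2 new (7, 7)
  "0283854" → prefix "0283" already present; 3 new (8, 5, 4)
  "02835666" → prefix "0283" already present; 4 new (5, 6, 6, 6)
  "0283502268" → prefix "02835" already present; 5 new (0, 2, 2, 6, 8)
  "0248" → prefix "02" already present; 2 new (4, 8)
  "0283566772" → prefix "0283566" already present; 3 new (7, 7, 2)
  "028395" → prefix "0283" already present; 2 new (9, 5)
  "08848" → prefix "0" already present; 4 new (8, 8, 4, 8)
  "02835643" → prefix "028356" already present; 2 new (4, 3)
  "02942" → prefix "02" already present; 3 new (9, 4, 2)
  "0286" → prefix "0286" already present; 0 new (none)
  "028610" → prefix "0286" already present; 2 new (1, 0)
  "0322370" → prefix "0" already present; 6 new (3, 2, 2, 3, 7, 0)
  "052140110" → prefix "0" already present; 8 new (5, 2, 1, 4, 0, 1, 1, 0)
  "024401684" → prefix "024" already present; 6 new (4, 0, 1, 6, 8, 4)
Total nodes = 6 + 5 + 2 + 3 + 4 + 5 + 2 + 3 + 2 + 4 + 2 + 3 + 0 + 2 + 6 + 8 + 6 = 63

63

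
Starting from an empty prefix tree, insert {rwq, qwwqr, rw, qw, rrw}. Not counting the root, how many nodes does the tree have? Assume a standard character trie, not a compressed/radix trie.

10

Count nodes per top-level branch (shared prefixes stored once):
  'q'-branch (qw, qwwqr): 5 nodes
  'r'-branch (rrw, rw, rwq): 5 nodes
Sum: 10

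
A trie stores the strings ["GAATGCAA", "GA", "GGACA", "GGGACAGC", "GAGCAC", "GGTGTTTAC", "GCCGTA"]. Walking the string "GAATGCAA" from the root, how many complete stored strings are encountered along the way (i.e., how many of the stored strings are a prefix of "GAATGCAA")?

Walk "GAATGCAA" from the root; an end-of-word marker is hit whenever a stored word is a prefix of "GAATGCAA".
Prefixes of the query that are stored words: "GA", "GAATGCAA"
Count: 2

2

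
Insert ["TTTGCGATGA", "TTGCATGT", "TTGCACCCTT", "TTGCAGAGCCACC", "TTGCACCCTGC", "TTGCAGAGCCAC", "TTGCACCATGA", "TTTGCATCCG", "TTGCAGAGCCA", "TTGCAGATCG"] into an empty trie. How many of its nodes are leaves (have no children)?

8

Leaves are exactly the stored words that no other stored word extends.
Those words: "TTGCACCATGA", "TTGCACCCTGC", "TTGCACCCTT", "TTGCAGAGCCACC", "TTGCAGATCG", "TTGCATGT", "TTTGCATCCG", "TTTGCGATGA"
Leaf count: 8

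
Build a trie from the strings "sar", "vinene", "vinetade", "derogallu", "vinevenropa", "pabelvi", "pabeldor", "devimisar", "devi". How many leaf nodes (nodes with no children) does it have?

8

Leaves are exactly the stored words that no other stored word extends.
Those words: "derogallu", "devimisar", "pabeldor", "pabelvi", "sar", "vinene", "vinetade", "vinevenropa"
Leaf count: 8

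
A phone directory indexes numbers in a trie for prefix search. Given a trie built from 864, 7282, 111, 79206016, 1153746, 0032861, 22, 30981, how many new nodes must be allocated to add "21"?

1

Walking "21" from the root, the first 1 characters ("2") follow existing edges; "1" is the first miss.
So 2 − 1 = 1 new nodes.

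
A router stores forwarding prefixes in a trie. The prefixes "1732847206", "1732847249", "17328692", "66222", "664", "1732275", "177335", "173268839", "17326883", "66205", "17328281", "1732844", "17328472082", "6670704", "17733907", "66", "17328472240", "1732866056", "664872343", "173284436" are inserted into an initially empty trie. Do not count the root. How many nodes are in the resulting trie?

64

Trace insertions, counting only characters that open a new branch:
  "1732847206" → 10 new (1, 7, 3, 2, 8, 4, 7, 2, 0, 6)
  "1732847249" → prefix "17328472" already present; 2 new (4, 9)
  "17328692" → prefix "17328" already present; 3 new (6, 9, 2)
  "66222" → 5 new (6, 6, 2, 2, 2)
  "664" → prefix "66" already present; 1 new (4)
  "1732275" → prefix "1732" already present; 3 new (2, 7, 5)
  "177335" → prefix "17" already present; 4 new (7, 3, 3, 5)
  "173268839" → prefix "1732" already present; 5 new (6, 8, 8, 3, 9)
  "17326883" → prefix "17326883" already present; 0 new (none)
  "66205" → prefix "662" already present; 2 new (0, 5)
  "17328281" → prefix "17328" already present; 3 new (2, 8, 1)
  "1732844" → prefix "173284" already present; 1 new (4)
  "17328472082" → prefix "173284720" already present; 2 new (8, 2)
  "6670704" → prefix "66" already present; 5 new (7, 0, 7, 0, 4)
  "17733907" → prefix "17733" already present; 3 new (9, 0, 7)
  "66" → prefix "66" already present; 0 new (none)
  "17328472240" → prefix "17328472" already present; 3 new (2, 4, 0)
  "1732866056" → prefix "173286" already present; 4 new (6, 0, 5, 6)
  "664872343" → prefix "664" already present; 6 new (8, 7, 2, 3, 4, 3)
  "173284436" → prefix "1732844" already present; 2 new (3, 6)
Total nodes = 10 + 2 + 3 + 5 + 1 + 3 + 4 + 5 + 0 + 2 + 3 + 1 + 2 + 5 + 3 + 0 + 3 + 4 + 6 + 2 = 64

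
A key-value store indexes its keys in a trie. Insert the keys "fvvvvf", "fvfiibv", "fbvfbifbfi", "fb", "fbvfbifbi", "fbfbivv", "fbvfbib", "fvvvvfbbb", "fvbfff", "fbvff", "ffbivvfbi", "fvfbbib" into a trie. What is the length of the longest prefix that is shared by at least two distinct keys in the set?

The deepest shared node is where two words last agree before diverging.
"fbvfbifbfi" and "fbvfbifbi" agree on "fbvfbifb" (8 characters) before diverging; nothing deeper is shared.
Longest shared-prefix length: 8

8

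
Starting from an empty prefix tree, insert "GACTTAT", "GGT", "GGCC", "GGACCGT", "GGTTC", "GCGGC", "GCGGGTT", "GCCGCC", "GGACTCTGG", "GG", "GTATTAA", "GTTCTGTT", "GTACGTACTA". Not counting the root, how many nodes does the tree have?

Trace insertions, counting only characters that open a new branch:
  "GACTTAT" → 7 new (G, A, C, T, T, A, T)
  "GGT" → prefix "G" already present; 2 new (G, T)
  "GGCC" → prefix "GG" already present; 2 new (C, C)
  "GGACCGT" → prefix "GG" already present; 5 new (A, C, C, G, T)
  "GGTTC" → prefix "GGT" already present; 2 new (T, C)
  "GCGGC" → prefix "G" already present; 4 new (C, G, G, C)
  "GCGGGTT" → prefix "GCGG" already present; 3 new (G, T, T)
  "GCCGCC" → prefix "GC" already present; 4 new (C, G, C, C)
  "GGACTCTGG" → prefix "GGAC" already present; 5 new (T, C, T, G, G)
  "GG" → prefix "GG" already present; 0 new (none)
  "GTATTAA" → prefix "G" already present; 6 new (T, A, T, T, A, A)
  "GTTCTGTT" → prefix "GT" already present; 6 new (T, C, T, G, T, T)
  "GTACGTACTA" → prefix "GTA" already present; 7 new (C, G, T, A, C, T, A)
Total nodes = 7 + 2 + 2 + 5 + 2 + 4 + 3 + 4 + 5 + 0 + 6 + 6 + 7 = 53

53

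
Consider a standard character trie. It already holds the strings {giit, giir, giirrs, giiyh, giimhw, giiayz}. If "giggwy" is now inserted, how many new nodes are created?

Walking "giggwy" from the root, the first 2 characters ("gi") follow existing edges; "g" is the first miss.
Each of the 4 remaining characters creates one node.

4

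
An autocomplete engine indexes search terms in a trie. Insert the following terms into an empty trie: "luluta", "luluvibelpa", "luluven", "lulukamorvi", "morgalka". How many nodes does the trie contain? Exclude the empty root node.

Count nodes per top-level branch (shared prefixes stored once):
  'l'-branch (lulukamorvi, luluta, luluven, luluvibelpa): 22 nodes
  'm'-branch (morgalka): 8 nodes
Sum: 30

30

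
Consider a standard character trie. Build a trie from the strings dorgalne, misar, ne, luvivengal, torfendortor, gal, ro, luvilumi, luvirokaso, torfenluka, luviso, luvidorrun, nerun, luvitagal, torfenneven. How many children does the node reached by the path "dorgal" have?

1

Follow the path "dorgal" to its node, then look at its outgoing edges.
Characters that immediately follow "dorgal" among the stored strings: {n}.
That node has 1 child edge.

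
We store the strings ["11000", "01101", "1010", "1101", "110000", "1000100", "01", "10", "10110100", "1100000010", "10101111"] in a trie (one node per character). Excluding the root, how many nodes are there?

33

Count nodes per top-level branch (shared prefixes stored once):
  '0'-branch (01, 01101): 5 nodes
  '1'-branch (10, 1000100, 1010, 10101111, 10110100, 11000, 110000, 1100000010, 1101): 28 nodes
Sum: 33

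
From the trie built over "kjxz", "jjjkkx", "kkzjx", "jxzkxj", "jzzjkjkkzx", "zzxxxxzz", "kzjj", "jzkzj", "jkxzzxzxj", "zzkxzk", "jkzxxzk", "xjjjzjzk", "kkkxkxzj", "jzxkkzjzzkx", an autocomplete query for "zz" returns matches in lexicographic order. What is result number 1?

DFS of the "zz" subtree visits, in order: "zzkxzk", "zzxxxxzz"
Position 1: zzkxzk

zzkxzk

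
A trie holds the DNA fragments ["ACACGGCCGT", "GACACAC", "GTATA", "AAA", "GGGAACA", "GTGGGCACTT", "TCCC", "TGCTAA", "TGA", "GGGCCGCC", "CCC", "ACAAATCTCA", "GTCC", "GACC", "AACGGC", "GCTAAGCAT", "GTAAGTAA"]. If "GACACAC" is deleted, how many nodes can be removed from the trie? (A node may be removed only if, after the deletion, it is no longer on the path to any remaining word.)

A node on "GACACAC"'s path can go only if nothing else ends at it or branches off below it.
The suffix "ACAC" (4 nodes) is used only by "GACACAC"; the node for "GAC" still has the child "C", so pruning stops there.
Nodes removed: 4

4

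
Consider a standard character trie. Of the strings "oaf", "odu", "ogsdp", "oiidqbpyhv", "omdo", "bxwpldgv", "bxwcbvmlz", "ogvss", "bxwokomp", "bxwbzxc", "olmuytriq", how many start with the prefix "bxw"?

4

Walk to "bxw"; the words in its subtree are exactly those with that prefix.
Matches: "bxwbzxc", "bxwcbvmlz", "bxwokomp", "bxwpldgv"
Count: 4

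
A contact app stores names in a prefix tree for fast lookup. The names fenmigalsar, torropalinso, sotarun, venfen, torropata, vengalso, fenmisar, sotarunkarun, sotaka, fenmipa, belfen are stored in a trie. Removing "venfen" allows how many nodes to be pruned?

A node on "venfen"'s path can go only if nothing else ends at it or branches off below it.
The suffix "fen" (3 nodes) is used only by "venfen"; the node for "ven" still has the child "g", so pruning stops there.
Nodes removed: 3

3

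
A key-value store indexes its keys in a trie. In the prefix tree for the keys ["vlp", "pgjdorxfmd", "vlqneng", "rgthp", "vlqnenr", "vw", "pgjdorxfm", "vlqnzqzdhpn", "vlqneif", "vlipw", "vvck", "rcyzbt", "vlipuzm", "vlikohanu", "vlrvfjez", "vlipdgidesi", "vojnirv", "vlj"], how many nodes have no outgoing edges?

Leaves are exactly the stored words that no other stored word extends.
Those words: "pgjdorxfmd", "rcyzbt", "rgthp", "vlikohanu", "vlipdgidesi", "vlipuzm", "vlipw", "vlj", "vlp", "vlqneif", "vlqneng", "vlqnenr", "vlqnzqzdhpn", "vlrvfjez", "vojnirv", "vvck", "vw"
Leaf count: 17

17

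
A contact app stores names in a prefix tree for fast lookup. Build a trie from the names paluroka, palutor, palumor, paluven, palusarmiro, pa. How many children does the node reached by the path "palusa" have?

1

The children of the "palusa" node are the distinct next characters among strings starting with "palusa".
Characters that immediately follow "palusa" among the stored strings: {r}.
That node has 1 child edge.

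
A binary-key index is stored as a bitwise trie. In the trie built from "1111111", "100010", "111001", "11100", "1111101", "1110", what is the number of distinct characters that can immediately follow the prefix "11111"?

The children of the "11111" node are the distinct next characters among strings starting with "11111".
Characters that immediately follow "11111" among the stored strings: {0, 1}.
That node has 2 child edges.

2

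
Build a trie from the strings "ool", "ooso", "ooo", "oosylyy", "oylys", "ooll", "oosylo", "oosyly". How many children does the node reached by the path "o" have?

The children of the "o" node are the distinct next characters among strings starting with "o".
Characters that immediately follow "o" among the stored strings: {o, y}.
That node has 2 child edges.

2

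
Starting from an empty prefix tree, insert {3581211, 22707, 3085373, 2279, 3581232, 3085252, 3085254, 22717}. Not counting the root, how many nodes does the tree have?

27

Count nodes per top-level branch (shared prefixes stored once):
  '2'-branch (22707, 22717, 2279): 8 nodes
  '3'-branch (3085252, 3085254, 3085373, 3581211, 3581232): 19 nodes
Sum: 27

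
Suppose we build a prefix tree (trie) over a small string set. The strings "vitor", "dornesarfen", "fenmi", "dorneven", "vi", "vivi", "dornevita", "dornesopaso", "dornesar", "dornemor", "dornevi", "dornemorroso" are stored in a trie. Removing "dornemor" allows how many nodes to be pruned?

0

Walk "dornemor" from the leaf back toward the root, removing each node that no remaining word uses.
Every node on "dornemor" is still needed (e.g. by "dornemorroso"), so nothing is freed.
Nodes removed: 0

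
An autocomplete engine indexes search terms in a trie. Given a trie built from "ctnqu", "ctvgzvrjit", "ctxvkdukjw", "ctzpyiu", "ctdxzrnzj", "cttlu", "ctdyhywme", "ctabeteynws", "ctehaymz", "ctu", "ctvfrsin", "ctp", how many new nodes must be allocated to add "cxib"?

3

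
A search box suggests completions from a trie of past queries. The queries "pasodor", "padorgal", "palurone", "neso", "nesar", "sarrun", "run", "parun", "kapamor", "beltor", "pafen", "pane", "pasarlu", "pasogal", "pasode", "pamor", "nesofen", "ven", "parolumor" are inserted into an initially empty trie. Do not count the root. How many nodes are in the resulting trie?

Insert word by word; a character creates a node only if that edge doesn't already exist:
  "pasodor" → 7 new (p, a, s, o, d, o, r)
  "padorgal" → prefix "pa" already present; 6 new (d, o, r, g, a, l)
  "palurone" → prefix "pa" already present; 6 new (l, u, r, o, n, e)
  "neso" → 4 new (n, e, s, o)
  "nesar" → prefix "nes" already present; 2 new (a, r)
  "sarrun" → 6 new (s, a, r, r, u, n)
  "run" → 3 new (r, u, n)
  "parun" → prefix "pa" already present; 3 new (r, u, n)
  "kapamor" → 7 new (k, a, p, a, m, o, r)
  "beltor" → 6 new (b, e, l, t, o, r)
  "pafen" → prefix "pa" already present; 3 new (f, e, n)
  "pane" → prefix "pa" already present; 2 new (n, e)
  "pasarlu" → prefix "pas" already present; 4 new (a, r, l, u)
  "pasogal" → prefix "paso" already present; 3 new (g, a, l)
  "pasode" → prefix "pasod" already present; 1 new (e)
  "pamor" → prefix "pa" already present; 3 new (m, o, r)
  "nesofen" → prefix "neso" already present; 3 new (f, e, n)
  "ven" → 3 new (v, e, n)
  "parolumor" → prefix "par" already present; 6 new (o, l, u, m, o, r)
Total nodes = 7 + 6 + 6 + 4 + 2 + 6 + 3 + 3 + 7 + 6 + 3 + 2 + 4 + 3 + 1 + 3 + 3 + 3 + 6 = 78

78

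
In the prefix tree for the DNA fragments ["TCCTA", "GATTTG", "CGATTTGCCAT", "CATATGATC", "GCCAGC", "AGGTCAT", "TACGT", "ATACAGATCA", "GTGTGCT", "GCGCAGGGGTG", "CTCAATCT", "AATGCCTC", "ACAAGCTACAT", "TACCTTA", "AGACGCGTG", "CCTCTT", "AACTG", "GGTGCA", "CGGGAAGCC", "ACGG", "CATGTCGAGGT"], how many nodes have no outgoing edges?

21

A leaf is a node with no children — equivalently, the end of a word that is not a proper prefix of any other stored word.
Those words: "AACTG", "AATGCCTC", "ACAAGCTACAT", "ACGG", "AGACGCGTG", "AGGTCAT", "ATACAGATCA", "CATATGATC", "CATGTCGAGGT", "CCTCTT", "CGATTTGCCAT", "CGGGAAGCC", "CTCAATCT", "GATTTG", "GCCAGC", "GCGCAGGGGTG", "GGTGCA", "GTGTGCT", "TACCTTA", "TACGT", "TCCTA"
Leaf count: 21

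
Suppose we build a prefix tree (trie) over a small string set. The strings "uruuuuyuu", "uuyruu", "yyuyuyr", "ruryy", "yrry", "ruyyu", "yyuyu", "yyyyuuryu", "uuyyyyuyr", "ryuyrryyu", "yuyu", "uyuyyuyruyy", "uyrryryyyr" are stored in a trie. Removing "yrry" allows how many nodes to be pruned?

3

After clearing the end-marker at "yrry", prune upward until reaching a node still needed by another word.
The suffix "rry" (3 nodes) is used only by "yrry"; the node for "y" still has the child "y", so pruning stops there.
Nodes removed: 3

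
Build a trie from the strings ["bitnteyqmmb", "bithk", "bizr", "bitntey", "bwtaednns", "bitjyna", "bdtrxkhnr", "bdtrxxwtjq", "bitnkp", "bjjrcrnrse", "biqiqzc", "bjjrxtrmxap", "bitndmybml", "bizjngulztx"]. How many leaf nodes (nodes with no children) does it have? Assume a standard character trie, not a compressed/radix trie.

13

Leaves are exactly the stored words that no other stored word extends.
Those words: "bdtrxkhnr", "bdtrxxwtjq", "biqiqzc", "bithk", "bitjyna", "bitndmybml", "bitnkp", "bitnteyqmmb", "bizjngulztx", "bizr", "bjjrcrnrse", "bjjrxtrmxap", "bwtaednns"
Leaf count: 13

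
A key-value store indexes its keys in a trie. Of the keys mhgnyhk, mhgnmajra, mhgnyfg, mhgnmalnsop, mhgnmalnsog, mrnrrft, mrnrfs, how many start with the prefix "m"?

7

Filter for entries beginning with "m":
Words under "m": mhgnmajra, mhgnmalnsog, mhgnmalnsop, mhgnyfg, mhgnyhk, mrnrfs, mrnrrft
Count: 7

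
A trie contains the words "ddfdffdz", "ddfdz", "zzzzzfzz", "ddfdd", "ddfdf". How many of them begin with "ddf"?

4

Filter for entries beginning with "ddf":
Words under "ddf": ddfdd, ddfdf, ddfdffdz, ddfdz
Count: 4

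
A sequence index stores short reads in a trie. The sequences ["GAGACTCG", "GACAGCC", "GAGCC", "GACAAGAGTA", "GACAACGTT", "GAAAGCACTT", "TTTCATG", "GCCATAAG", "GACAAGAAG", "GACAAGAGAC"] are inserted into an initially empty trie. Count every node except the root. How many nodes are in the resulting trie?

For each word, the new-node count is its length minus the longest prefix already in the trie:
  "GAGACTCG" → 8 new (G, A, G, A, C, T, C, G)
  "GACAGCC" → prefix "GA" already present; 5 new (C, A, G, C, C)
  "GAGCC" → prefix "GAG" already present; 2 new (C, C)
  "GACAAGAGTA" → prefix "GACA" already present; 6 new (A, G, A, G, T, A)
  "GACAACGTT" → prefix "GACAA" already present; 4 new (C, G, T, T)
  "GAAAGCACTT" → prefix "GA" already present; 8 new (A, A, G, C, A, C, T, T)
  "TTTCATG" → 7 new (T, T, T, C, A, T, G)
  "GCCATAAG" → prefix "G" already present; 7 new (C, C, A, T, A, A, G)
  "GACAAGAAG" → prefix "GACAAGA" already present; 2 new (A, G)
  "GACAAGAGAC" → prefix "GACAAGAG" already present; 2 new (A, C)
Total nodes = 8 + 5 + 2 + 6 + 4 + 8 + 7 + 7 + 2 + 2 = 51

51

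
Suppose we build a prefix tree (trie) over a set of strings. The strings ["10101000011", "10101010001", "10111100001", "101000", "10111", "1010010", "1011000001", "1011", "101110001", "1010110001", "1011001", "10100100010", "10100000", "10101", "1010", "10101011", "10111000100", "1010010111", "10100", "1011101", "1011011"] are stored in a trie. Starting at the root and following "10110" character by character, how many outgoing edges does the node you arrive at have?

Follow the path "10110" to its node, then look at its outgoing edges.
Characters that immediately follow "10110" among the stored strings: {0, 1}.
That node has 2 child edges.

2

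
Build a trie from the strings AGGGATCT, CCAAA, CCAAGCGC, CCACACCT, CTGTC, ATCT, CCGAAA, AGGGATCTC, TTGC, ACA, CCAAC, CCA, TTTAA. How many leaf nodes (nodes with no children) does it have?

Leaves are exactly the stored words that no other stored word extends.
Those words: "ACA", "AGGGATCTC", "ATCT", "CCAAA", "CCAAC", "CCAAGCGC", "CCACACCT", "CCGAAA", "CTGTC", "TTGC", "TTTAA"
Leaf count: 11

11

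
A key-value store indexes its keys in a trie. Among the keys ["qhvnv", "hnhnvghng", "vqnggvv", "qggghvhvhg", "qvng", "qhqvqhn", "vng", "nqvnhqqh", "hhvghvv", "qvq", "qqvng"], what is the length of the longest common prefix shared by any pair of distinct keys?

2

Equivalently: take the maximum, over all pairs, of their longest common prefix length.
"qhqvqhn" and "qhvnv" agree on "qh" (2 characters) before diverging; nothing deeper is shared.
Longest shared-prefix length: 2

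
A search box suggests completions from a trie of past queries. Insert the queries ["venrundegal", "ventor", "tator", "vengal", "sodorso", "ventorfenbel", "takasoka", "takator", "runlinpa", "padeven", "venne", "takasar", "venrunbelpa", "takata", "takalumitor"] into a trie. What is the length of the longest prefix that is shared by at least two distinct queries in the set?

6

Look for the deepest trie node that still has at least two words in its subtree.
"venrunbelpa" and "venrundegal" agree on "venrun" (6 characters) before diverging; nothing deeper is shared.
Longest shared-prefix length: 6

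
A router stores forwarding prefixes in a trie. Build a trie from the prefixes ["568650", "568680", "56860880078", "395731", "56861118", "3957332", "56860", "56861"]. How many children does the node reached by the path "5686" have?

4

Follow the path "5686" to its node, then look at its outgoing edges.
Distinct next characters after "5686": 0, 1, 5, 8.
That node has 4 child edges.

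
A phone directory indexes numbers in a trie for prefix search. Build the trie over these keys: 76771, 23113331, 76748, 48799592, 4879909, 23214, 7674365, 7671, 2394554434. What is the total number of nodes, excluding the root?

For each word, the new-node count is its length minus the longest prefix already in the trie:
  "76771" → 5 new (7, 6, 7, 7, 1)
  "23113331" → 8 new (2, 3, 1, 1, 3, 3, 3, 1)
  "76748" → prefix "767" already present; 2 new (4, 8)
  "48799592" → 8 new (4, 8, 7, 9, 9, 5, 9, 2)
  "4879909" → prefix "48799" already present; 2 new (0, 9)
  "23214" → prefix "23" already present; 3 new (2, 1, 4)
  "7674365" → prefix "7674" already present; 3 new (3, 6, 5)
  "7671" → prefix "767" already present; 1 new (1)
  "2394554434" → prefix "23" already present; 8 new (9, 4, 5, 5, 4, 4, 3, 4)
Total nodes = 5 + 8 + 2 + 8 + 2 + 3 + 3 + 1 + 8 = 40

40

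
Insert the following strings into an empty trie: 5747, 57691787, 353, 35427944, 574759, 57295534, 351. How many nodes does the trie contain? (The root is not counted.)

28

Insert word by word; a character creates a node only if that edge doesn't already exist:
  "5747" → 4 new (5, 7, 4, 7)
  "57691787" → prefix "57" already present; 6 new (6, 9, 1, 7, 8, 7)
  "353" → 3 new (3, 5, 3)
  "35427944" → prefix "35" already present; 6 new (4, 2, 7, 9, 4, 4)
  "574759" → prefix "5747" already present; 2 new (5, 9)
  "57295534" → prefix "57" already present; 6 new (2, 9, 5, 5, 3, 4)
  "351" → prefix "35" already present; 1 new (1)
Total nodes = 4 + 6 + 3 + 6 + 2 + 6 + 1 = 28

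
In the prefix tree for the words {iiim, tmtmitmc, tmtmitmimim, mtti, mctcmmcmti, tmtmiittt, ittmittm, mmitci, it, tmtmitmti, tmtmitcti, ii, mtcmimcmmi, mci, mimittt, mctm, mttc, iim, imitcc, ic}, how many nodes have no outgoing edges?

18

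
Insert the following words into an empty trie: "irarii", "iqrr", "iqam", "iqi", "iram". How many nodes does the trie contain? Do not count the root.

For each word, the new-node count is its length minus the longest prefix already in the trie:
  "irarii" → 6 new (i, r, a, r, i, i)
  "iqrr" → prefix "i" already present; 3 new (q, r, r)
  "iqam" → prefix "iq" already present; 2 new (a, m)
  "iqi" → prefix "iq" already present; 1 new (i)
  "iram" → prefix "ira" already present; 1 new (m)
Total nodes = 6 + 3 + 2 + 1 + 1 = 13

13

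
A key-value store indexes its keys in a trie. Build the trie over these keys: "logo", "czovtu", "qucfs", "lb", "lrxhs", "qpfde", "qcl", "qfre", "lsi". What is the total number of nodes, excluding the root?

Insert word by word; a character creates a node only if that edge doesn't already exist:
  "logo" → 4 new (l, o, g, o)
  "czovtu" → 6 new (c, z, o, v, t, u)
  "qucfs" → 5 new (q, u, c, f, s)
  "lb" → prefix "l" already present; 1 new (b)
  "lrxhs" → prefix "l" already present; 4 new (r, x, h, s)
  "qpfde" → prefix "q" already present; 4 new (p, f, d, e)
  "qcl" → prefix "q" already present; 2 new (c, l)
  "qfre" → prefix "q" already present; 3 new (f, r, e)
  "lsi" → prefix "l" already present; 2 new (s, i)
Total nodes = 4 + 6 + 5 + 1 + 4 + 4 + 2 + 3 + 2 = 31

31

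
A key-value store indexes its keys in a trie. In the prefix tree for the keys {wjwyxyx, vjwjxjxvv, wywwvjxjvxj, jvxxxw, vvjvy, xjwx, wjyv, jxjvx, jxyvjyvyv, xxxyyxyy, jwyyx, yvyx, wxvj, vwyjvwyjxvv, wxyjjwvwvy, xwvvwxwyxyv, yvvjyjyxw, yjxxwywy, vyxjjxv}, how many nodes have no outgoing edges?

19

A leaf is a node with no children — equivalently, the end of a word that is not a proper prefix of any other stored word.
Those words: "jvxxxw", "jwyyx", "jxjvx", "jxyvjyvyv", "vjwjxjxvv", "vvjvy", "vwyjvwyjxvv", "vyxjjxv", "wjwyxyx", "wjyv", "wxvj", "wxyjjwvwvy", "wywwvjxjvxj", "xjwx", "xwvvwxwyxyv", "xxxyyxyy", "yjxxwywy", "yvvjyjyxw", "yvyx"
Leaf count: 19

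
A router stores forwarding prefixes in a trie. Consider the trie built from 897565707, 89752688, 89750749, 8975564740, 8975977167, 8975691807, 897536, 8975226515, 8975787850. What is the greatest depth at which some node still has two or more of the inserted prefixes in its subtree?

Equivalently: take the maximum, over all pairs, of their longest common prefix length.
e.g. "8975226515" and "89752688" share the prefix "89752" of length 5; no pair shares a longer one.
Longest shared-prefix length: 5

5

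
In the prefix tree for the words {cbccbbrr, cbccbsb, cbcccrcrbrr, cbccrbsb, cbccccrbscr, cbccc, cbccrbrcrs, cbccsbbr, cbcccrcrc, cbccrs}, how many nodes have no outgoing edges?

Leaves are exactly the stored words that no other stored word extends.
Those words: "cbccbbrr", "cbccbsb", "cbccccrbscr", "cbcccrcrbrr", "cbcccrcrc", "cbccrbrcrs", "cbccrbsb", "cbccrs", "cbccsbbr"
Leaf count: 9

9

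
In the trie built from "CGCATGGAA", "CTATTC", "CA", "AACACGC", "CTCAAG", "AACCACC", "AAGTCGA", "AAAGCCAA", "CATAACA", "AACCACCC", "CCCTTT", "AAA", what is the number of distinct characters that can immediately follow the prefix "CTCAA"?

1

Walk "CTCAA" from the root, arriving at one node.
Characters that immediately follow "CTCAA" among the stored strings: {G}.
That node has 1 child edge.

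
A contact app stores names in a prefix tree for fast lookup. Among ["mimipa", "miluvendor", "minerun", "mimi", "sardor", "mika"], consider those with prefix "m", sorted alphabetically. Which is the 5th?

minerun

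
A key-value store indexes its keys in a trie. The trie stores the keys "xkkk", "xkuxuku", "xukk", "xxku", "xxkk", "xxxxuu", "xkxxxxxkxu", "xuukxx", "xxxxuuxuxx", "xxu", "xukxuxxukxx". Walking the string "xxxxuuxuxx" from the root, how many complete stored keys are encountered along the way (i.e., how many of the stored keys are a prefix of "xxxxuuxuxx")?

2

Traverse "xxxxuuxuxx" character by character; count nodes along the way that are marked as word ends.
Prefixes of the query that are stored words: "xxxxuu", "xxxxuuxuxx"
Count: 2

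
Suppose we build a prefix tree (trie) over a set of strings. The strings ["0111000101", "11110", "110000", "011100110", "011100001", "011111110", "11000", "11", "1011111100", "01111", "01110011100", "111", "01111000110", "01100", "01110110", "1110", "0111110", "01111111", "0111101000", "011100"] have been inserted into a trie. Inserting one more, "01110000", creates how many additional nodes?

"01110000" is already a full path in the trie; only an end-marker is added.
No new nodes are needed: 0.

0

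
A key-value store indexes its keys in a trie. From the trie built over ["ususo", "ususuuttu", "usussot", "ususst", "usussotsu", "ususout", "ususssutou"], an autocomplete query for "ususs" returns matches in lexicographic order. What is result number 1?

usussot

Filter for "ususs…" and sort: "usussot", "usussotsu", "ususssutou", "ususst"
Position 1: usussot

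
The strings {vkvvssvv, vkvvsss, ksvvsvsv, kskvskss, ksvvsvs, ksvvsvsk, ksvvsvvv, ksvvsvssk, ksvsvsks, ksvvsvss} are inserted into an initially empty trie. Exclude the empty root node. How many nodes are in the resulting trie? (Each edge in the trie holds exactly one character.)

33

Trie structure (* marks end of a word):
(root)
├─ k
│  └─ s
│     ├─ k
│     │  └─ v
│     │     └─ s
│     │        └─ k
│     │           └─ s
│     │              └─ s *
│     └─ v
│        ├─ s
│        │  └─ v
│        │     └─ s
│        │        └─ k
│        │           └─ s *
│        └─ v
│           └─ s
│              └─ v
│                 ├─ s *
│                 │  ├─ k *
│                 │  ├─ s *
│                 │  │  └─ k *
│                 │  └─ v *
│                 └─ v
│                    └─ v *
└─ v
   └─ k
      └─ v
         └─ v
            └─ s
               └─ s
                  ├─ s *
                  └─ v
                     └─ v *
Counting every labelled node above: 33.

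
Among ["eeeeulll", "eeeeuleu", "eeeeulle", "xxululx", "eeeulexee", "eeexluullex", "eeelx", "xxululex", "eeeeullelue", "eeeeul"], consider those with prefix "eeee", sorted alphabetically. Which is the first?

eeeeul

Filter for "eeee…" and sort: "eeeeul", "eeeeuleu", "eeeeulle", "eeeeullelue", "eeeeulll"
Position 1: eeeeul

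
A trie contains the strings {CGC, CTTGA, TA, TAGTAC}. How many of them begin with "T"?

2

Walk to "T"; the words in its subtree are exactly those with that prefix.
Matches: "TA", "TAGTAC"
Count: 2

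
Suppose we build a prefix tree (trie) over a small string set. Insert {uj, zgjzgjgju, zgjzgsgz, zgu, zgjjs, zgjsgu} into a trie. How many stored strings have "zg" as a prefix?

5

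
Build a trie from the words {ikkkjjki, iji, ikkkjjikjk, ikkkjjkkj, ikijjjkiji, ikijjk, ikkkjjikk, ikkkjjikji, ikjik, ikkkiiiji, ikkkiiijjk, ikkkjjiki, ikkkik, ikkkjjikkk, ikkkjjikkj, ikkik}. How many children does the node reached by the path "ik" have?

Follow the path "ik" to its node, then look at its outgoing edges.
Characters that immediately follow "ik" among the stored strings: {i, j, k}.
That node has 3 child edges.

3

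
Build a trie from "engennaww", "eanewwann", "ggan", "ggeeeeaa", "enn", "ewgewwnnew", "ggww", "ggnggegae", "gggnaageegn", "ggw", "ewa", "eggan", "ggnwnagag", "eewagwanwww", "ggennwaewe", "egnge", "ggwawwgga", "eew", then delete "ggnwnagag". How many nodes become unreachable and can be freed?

6

A node on "ggnwnagag"'s path can go only if nothing else ends at it or branches off below it.
The suffix "wnagag" (6 nodes) is used only by "ggnwnagag"; the node for "ggn" still has the child "g", so pruning stops there.
Nodes removed: 6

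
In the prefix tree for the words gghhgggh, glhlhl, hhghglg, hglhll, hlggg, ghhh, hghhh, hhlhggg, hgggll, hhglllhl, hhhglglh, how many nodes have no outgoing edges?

11

Leaves are exactly the stored words that no other stored word extends.
Those words: "gghhgggh", "ghhh", "glhlhl", "hgggll", "hghhh", "hglhll", "hhghglg", "hhglllhl", "hhhglglh", "hhlhggg", "hlggg"
Leaf count: 11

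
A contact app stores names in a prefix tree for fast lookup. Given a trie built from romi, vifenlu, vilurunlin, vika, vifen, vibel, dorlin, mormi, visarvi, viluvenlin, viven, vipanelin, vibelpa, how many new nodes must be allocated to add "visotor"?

The longest prefix of "visotor" already in the trie is "vis" (length 3).
New nodes needed: |"visotor"| − 3 = 7 − 3 = 4.

4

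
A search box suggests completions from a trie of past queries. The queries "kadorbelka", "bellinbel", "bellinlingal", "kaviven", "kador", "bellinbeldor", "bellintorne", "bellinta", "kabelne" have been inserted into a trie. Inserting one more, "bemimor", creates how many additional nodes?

5

"be" is already a path in the trie; the remaining "mimor" must be added.
New nodes needed: |"bemimor"| − 2 = 7 − 2 = 5.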